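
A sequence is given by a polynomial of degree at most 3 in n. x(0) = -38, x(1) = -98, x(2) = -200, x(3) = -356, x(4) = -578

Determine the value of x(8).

-2366

First differences: -60, -102, -156, -222
Second differences: -42, -54, -66
Third differences: -12, -12
Constant third difference = -12, so extend:
-66 − 12 = -78;  -222 − 78 = -300;  -578 − 300 = -878
-78 − 12 = -90;  -300 − 90 = -390;  -878 − 390 = -1268
-90 − 12 = -102;  -390 − 102 = -492;  -1268 − 492 = -1760
-102 − 12 = -114;  -492 − 114 = -606;  -1760 − 606 = -2366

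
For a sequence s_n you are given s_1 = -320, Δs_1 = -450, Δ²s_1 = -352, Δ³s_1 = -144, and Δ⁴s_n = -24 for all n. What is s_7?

Build the table forward from the leading diagonal:
Fourth differences: -24  -24  -24  -24  -24  -24  -24
Third differences: -144  -168  -192  -216  -240  -264  -288
Second differences: -352  -496  -664  -856  -1072  -1312  -1576
First differences: -450  -802  -1298  -1962  -2818  -3890  -5202
s: -320  -770  -1572  -2870  -4832  -7650  -11540

-11540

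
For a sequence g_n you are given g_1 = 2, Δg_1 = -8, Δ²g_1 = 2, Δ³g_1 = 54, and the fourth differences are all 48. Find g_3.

Build the table forward from the leading diagonal:
Δ⁴: 48  48  48
Δ³: 54  102  150
Δ²: 2  56  158
Δ: -8  -6  50
g: 2  -6  -12

-12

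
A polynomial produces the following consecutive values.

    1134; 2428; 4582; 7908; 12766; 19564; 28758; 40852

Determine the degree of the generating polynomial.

4

D1: 1294, 2154, 3326, 4858, 6798, 9194, 12094
D2: 860, 1172, 1532, 1940, 2396, 2900
D3: 312, 360, 408, 456, 504
D4: 48, 48, 48, 48
The fourth differences are constant, so the polynomial has degree 4.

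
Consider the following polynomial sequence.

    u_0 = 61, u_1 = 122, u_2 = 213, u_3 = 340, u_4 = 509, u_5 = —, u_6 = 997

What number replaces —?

726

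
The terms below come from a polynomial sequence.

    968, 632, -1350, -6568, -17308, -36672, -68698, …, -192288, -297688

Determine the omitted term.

-118480

Using the first 7 terms:
Δ: -336  -1982  -5218  -10740  -19364  -32026
Δ²: -1646  -3236  -5522  -8624  -12662
Δ³: -1590  -2286  -3102  -4038
Δ⁴: -696  -816  -936
Δ⁵: -120  -120
Constant fifth difference = -120.
Extend forward: -936 − 120 = -1056;  -4038 − 1056 = -5094;  -12662 − 5094 = -17756;  -32026 − 17756 = -49782;  -68698 − 49782 = -118480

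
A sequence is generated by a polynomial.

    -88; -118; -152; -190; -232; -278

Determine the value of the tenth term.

-30, -34, -38, -42, -46
-4, -4, -4, -4
Second differences constant at -4.
-46 − 4 = -50;  -278 − 50 = -328
-50 − 4 = -54;  -328 − 54 = -382
-54 − 4 = -58;  -382 − 58 = -440
-58 − 4 = -62;  -440 − 62 = -502

-502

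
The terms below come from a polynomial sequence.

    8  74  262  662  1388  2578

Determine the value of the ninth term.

66, 188, 400, 726, 1190
122, 212, 326, 464
90, 114, 138
24, 24
Constant fourth difference = 24, so extend:
138 + 24 = 162;  464 + 162 = 626;  1190 + 626 = 1816;  2578 + 1816 = 4394
162 + 24 = 186;  626 + 186 = 812;  1816 + 812 = 2628;  4394 + 2628 = 7022
186 + 24 = 210;  812 + 210 = 1022;  2628 + 1022 = 3650;  7022 + 3650 = 10672

10672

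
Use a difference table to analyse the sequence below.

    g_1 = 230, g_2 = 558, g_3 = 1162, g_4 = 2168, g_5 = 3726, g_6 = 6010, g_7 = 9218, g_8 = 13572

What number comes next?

19318

D1: 328, 604, 1006, 1558, 2284, 3208, 4354
D2: 276, 402, 552, 726, 924, 1146
D3: 126, 150, 174, 198, 222
D4: 24, 24, 24, 24
The fourth differences are constant (24).
222 + 24 = 246;  1146 + 246 = 1392;  4354 + 1392 = 5746;  13572 + 5746 = 19318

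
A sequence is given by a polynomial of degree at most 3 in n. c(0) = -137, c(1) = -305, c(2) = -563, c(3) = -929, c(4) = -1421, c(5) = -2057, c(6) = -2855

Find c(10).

Δ: -168, -258, -366, -492, -636, -798
Δ²: -90, -108, -126, -144, -162
Δ³: -18, -18, -18, -18
Constant third difference = -18, so extend:
-162 − 18 = -180;  -798 − 180 = -978;  -2855 − 978 = -3833
-180 − 18 = -198;  -978 − 198 = -1176;  -3833 − 1176 = -5009
-198 − 18 = -216;  -1176 − 216 = -1392;  -5009 − 1392 = -6401
-216 − 18 = -234;  -1392 − 234 = -1626;  -6401 − 1626 = -8027

-8027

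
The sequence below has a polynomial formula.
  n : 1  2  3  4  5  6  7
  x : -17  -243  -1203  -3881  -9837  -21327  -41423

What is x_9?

Δ: -226, -960, -2678, -5956, -11490, -20096
Δ²: -734, -1718, -3278, -5534, -8606
Δ³: -984, -1560, -2256, -3072
Δ⁴: -576, -696, -816
Δ⁵: -120, -120
The fifth differences are constant (-120).
-816 − 120 = -936;  -3072 − 936 = -4008;  -8606 − 4008 = -12614;  -20096 − 12614 = -32710;  -41423 − 32710 = -74133
-936 − 120 = -1056;  -4008 − 1056 = -5064;  -12614 − 5064 = -17678;  -32710 − 17678 = -50388;  -74133 − 50388 = -124521

-124521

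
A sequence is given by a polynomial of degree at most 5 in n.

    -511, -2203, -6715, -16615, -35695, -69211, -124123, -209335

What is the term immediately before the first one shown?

First differences: -1692  -4512  -9900  -19080  -33516  -54912  -85212
Second differences: -2820  -5388  -9180  -14436  -21396  -30300
Third differences: -2568  -3792  -5256  -6960  -8904
Fourth differences: -1224  -1464  -1704  -1944
Fifth differences: -240  -240  -240
The fifth differences are constant at -240.
Work back: -1224 + 240 = -984;  -2568 + 984 = -1584;  -2820 + 1584 = -1236;  -1692 + 1236 = -456;  -511 + 456 = -55

-55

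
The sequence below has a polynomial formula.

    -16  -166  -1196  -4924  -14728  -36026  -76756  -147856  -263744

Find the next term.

Δ: -150  -1030  -3728  -9804  -21298  -40730  -71100  -115888
Δ²: -880  -2698  -6076  -11494  -19432  -30370  -44788
Δ³: -1818  -3378  -5418  -7938  -10938  -14418
Δ⁴: -1560  -2040  -2520  -3000  -3480
Δ⁵: -480  -480  -480  -480
Constant fifth difference = -480, so extend:
-3480 − 480 = -3960;  -14418 − 3960 = -18378;  -44788 − 18378 = -63166;  -115888 − 63166 = -179054;  -263744 − 179054 = -442798

-442798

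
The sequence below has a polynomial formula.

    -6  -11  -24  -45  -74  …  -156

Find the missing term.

Using the first 5 terms:
First differences: -5, -13, -21, -29
Second differences: -8, -8, -8
Constant second difference = -8.
Extend forward: -29 − 8 = -37;  -74 − 37 = -111

-111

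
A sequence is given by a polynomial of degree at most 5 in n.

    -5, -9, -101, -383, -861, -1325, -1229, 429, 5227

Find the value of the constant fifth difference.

First differences: -4, -92, -282, -478, -464, 96, 1658, 4798
Second differences: -88, -190, -196, 14, 560, 1562, 3140
Third differences: -102, -6, 210, 546, 1002, 1578
Fourth differences: 96, 216, 336, 456, 576
Fifth differences: 120, 120, 120, 120

120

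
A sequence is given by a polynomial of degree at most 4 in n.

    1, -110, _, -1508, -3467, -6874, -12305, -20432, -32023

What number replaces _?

Using the last 6 terms:
First differences: -1959, -3407, -5431, -8127, -11591
Second differences: -1448, -2024, -2696, -3464
Third differences: -576, -672, -768
Fourth differences: -96, -96
Constant fourth difference = -96.
Extend backward: -576 + 96 = -480;  -1448 + 480 = -968;  -1959 + 968 = -991;  -1508 + 991 = -517

-517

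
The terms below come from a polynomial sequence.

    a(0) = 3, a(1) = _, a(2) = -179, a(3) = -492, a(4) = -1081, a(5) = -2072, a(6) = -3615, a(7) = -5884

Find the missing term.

Using the last 6 terms:
Δ: -313, -589, -991, -1543, -2269
Δ²: -276, -402, -552, -726
Δ³: -126, -150, -174
Δ⁴: -24, -24
Constant fourth difference = -24.
Extend backward: -126 + 24 = -102;  -276 + 102 = -174;  -313 + 174 = -139;  -179 + 139 = -40

-40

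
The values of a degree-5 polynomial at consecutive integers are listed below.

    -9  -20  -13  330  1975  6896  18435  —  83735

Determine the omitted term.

Using the first 7 terms:
-11  7  343  1645  4921  11539
18  336  1302  3276  6618
318  966  1974  3342
648  1008  1368
360  360
Constant fifth difference = 360.
Extend forward: 1368 + 360 = 1728;  3342 + 1728 = 5070;  6618 + 5070 = 11688;  11539 + 11688 = 23227;  18435 + 23227 = 41662

41662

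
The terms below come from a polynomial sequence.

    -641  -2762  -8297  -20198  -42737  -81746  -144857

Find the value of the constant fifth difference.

First differences: -2121, -5535, -11901, -22539, -39009, -63111
Second differences: -3414, -6366, -10638, -16470, -24102
Third differences: -2952, -4272, -5832, -7632
Fourth differences: -1320, -1560, -1800
Fifth differences: -240, -240

-240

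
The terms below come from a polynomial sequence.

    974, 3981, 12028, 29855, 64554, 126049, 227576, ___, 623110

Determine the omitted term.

386163

Using the first 7 terms:
Δ: 3007, 8047, 17827, 34699, 61495, 101527
Δ²: 5040, 9780, 16872, 26796, 40032
Δ³: 4740, 7092, 9924, 13236
Δ⁴: 2352, 2832, 3312
Δ⁵: 480, 480
Constant fifth difference = 480.
Extend forward: 3312 + 480 = 3792;  13236 + 3792 = 17028;  40032 + 17028 = 57060;  101527 + 57060 = 158587;  227576 + 158587 = 386163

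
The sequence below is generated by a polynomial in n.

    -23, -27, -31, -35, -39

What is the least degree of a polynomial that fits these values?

D1: -4, -4, -4, -4
The first differences are constant, so the polynomial has degree 1.

1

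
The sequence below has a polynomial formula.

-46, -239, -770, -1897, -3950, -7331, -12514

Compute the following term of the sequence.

Δ: -193, -531, -1127, -2053, -3381, -5183
Δ²: -338, -596, -926, -1328, -1802
Δ³: -258, -330, -402, -474
Δ⁴: -72, -72, -72
Constant fourth difference = -72, so extend:
-474 − 72 = -546;  -1802 − 546 = -2348;  -5183 − 2348 = -7531;  -12514 − 7531 = -20045

-20045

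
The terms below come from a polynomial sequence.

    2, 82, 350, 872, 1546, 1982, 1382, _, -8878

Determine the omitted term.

-1580

Using the first 7 terms:
80  268  522  674  436  -600
188  254  152  -238  -1036
66  -102  -390  -798
-168  -288  -408
-120  -120
Constant fifth difference = -120.
Extend forward: -408 − 120 = -528;  -798 − 528 = -1326;  -1036 − 1326 = -2362;  -600 − 2362 = -2962;  1382 − 2962 = -1580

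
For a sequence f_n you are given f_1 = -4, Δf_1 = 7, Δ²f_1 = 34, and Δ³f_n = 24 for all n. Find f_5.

Build the table forward from the leading diagonal:
Δ³: 24  24  24  24  24
Δ²: 34  58  82  106  130
Δ: 7  41  99  181  287
f: -4  3  44  143  324

324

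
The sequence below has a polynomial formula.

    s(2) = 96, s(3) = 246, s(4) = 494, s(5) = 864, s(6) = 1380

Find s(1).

20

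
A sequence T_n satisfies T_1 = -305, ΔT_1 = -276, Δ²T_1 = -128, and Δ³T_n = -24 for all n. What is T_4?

-1541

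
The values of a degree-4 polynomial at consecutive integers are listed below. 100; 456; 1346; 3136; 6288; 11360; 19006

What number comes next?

356, 890, 1790, 3152, 5072, 7646
534, 900, 1362, 1920, 2574
366, 462, 558, 654
96, 96, 96
Fourth differences constant at 96.
654 + 96 = 750;  2574 + 750 = 3324;  7646 + 3324 = 10970;  19006 + 10970 = 29976

29976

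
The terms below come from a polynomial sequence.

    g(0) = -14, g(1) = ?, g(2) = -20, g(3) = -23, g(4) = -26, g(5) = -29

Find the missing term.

-17

Using the last 4 terms:
-3  -3  -3
Constant first difference = -3.
Extend backward: -20 + 3 = -17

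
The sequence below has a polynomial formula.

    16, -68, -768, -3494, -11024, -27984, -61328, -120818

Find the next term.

Δ: -84  -700  -2726  -7530  -16960  -33344  -59490
Δ²: -616  -2026  -4804  -9430  -16384  -26146
Δ³: -1410  -2778  -4626  -6954  -9762
Δ⁴: -1368  -1848  -2328  -2808
Δ⁵: -480  -480  -480
Constant fifth difference = -480, so extend:
-2808 − 480 = -3288;  -9762 − 3288 = -13050;  -26146 − 13050 = -39196;  -59490 − 39196 = -98686;  -120818 − 98686 = -219504

-219504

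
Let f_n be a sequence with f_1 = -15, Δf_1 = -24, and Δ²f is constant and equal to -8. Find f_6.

Build the table forward from the leading diagonal:
Second differences: -8  -8  -8  -8  -8  -8
First differences: -24  -32  -40  -48  -56  -64
f: -15  -39  -71  -111  -159  -215

-215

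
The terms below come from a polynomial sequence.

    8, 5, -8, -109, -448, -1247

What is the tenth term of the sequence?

-16003

First differences: -3  -13  -101  -339  -799
Second differences: -10  -88  -238  -460
Third differences: -78  -150  -222
Fourth differences: -72  -72
The fourth differences are constant (-72).
-222 − 72 = -294;  -460 − 294 = -754;  -799 − 754 = -1553;  -1247 − 1553 = -2800
-294 − 72 = -366;  -754 − 366 = -1120;  -1553 − 1120 = -2673;  -2800 − 2673 = -5473
-366 − 72 = -438;  -1120 − 438 = -1558;  -2673 − 1558 = -4231;  -5473 − 4231 = -9704
-438 − 72 = -510;  -1558 − 510 = -2068;  -4231 − 2068 = -6299;  -9704 − 6299 = -16003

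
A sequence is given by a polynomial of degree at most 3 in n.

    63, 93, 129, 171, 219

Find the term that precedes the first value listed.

39

30  36  42  48
6  6  6
The second differences are constant at 6.
Work back: 30 − 6 = 24;  63 − 24 = 39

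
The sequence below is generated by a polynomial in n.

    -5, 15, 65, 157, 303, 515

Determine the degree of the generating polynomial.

Δ: 20, 50, 92, 146, 212
Δ²: 30, 42, 54, 66
Δ³: 12, 12, 12
The third differences are constant, so the polynomial has degree 3.

3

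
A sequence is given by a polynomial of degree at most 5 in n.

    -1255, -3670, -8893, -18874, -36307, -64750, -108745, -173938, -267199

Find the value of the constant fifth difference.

-120

D1: -2415, -5223, -9981, -17433, -28443, -43995, -65193, -93261
D2: -2808, -4758, -7452, -11010, -15552, -21198, -28068
D3: -1950, -2694, -3558, -4542, -5646, -6870
D4: -744, -864, -984, -1104, -1224
D5: -120, -120, -120, -120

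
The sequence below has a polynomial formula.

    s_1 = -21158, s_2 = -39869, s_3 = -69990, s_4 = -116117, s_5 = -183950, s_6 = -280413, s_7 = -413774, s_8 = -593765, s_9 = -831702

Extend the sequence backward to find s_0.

-10245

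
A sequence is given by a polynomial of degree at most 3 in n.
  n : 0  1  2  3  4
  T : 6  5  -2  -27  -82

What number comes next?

-179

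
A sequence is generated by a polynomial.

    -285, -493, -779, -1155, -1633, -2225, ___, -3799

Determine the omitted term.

-2943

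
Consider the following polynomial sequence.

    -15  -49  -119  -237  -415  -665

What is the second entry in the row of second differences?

D1: -34, -70, -118, -178, -250
D2: -36, -48, -60, -72
D3: -12, -12, -12

-48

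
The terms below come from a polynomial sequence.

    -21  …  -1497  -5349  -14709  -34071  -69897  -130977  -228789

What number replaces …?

Using the last 7 terms:
Δ: -3852  -9360  -19362  -35826  -61080  -97812
Δ²: -5508  -10002  -16464  -25254  -36732
Δ³: -4494  -6462  -8790  -11478
Δ⁴: -1968  -2328  -2688
Δ⁵: -360  -360
Constant fifth difference = -360.
Extend backward: -1968 + 360 = -1608;  -4494 + 1608 = -2886;  -5508 + 2886 = -2622;  -3852 + 2622 = -1230;  -1497 + 1230 = -267

-267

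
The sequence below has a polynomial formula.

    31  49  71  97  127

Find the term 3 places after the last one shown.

241

18  22  26  30
4  4  4
The second differences are constant (4).
30 + 4 = 34;  127 + 34 = 161
34 + 4 = 38;  161 + 38 = 199
38 + 4 = 42;  199 + 42 = 241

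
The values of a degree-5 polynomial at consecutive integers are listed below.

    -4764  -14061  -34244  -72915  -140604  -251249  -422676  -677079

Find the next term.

D1: -9297, -20183, -38671, -67689, -110645, -171427, -254403
D2: -10886, -18488, -29018, -42956, -60782, -82976
D3: -7602, -10530, -13938, -17826, -22194
D4: -2928, -3408, -3888, -4368
D5: -480, -480, -480
Constant fifth difference = -480, so extend:
-4368 − 480 = -4848;  -22194 − 4848 = -27042;  -82976 − 27042 = -110018;  -254403 − 110018 = -364421;  -677079 − 364421 = -1041500

-1041500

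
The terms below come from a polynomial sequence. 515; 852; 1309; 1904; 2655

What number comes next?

Δ: 337  457  595  751
Δ²: 120  138  156
Δ³: 18  18
The third differences are constant (18).
156 + 18 = 174;  751 + 174 = 925;  2655 + 925 = 3580

3580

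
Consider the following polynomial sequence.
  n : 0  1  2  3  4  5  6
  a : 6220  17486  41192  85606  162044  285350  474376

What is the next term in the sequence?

752462

11266, 23706, 44414, 76438, 123306, 189026
12440, 20708, 32024, 46868, 65720
8268, 11316, 14844, 18852
3048, 3528, 4008
480, 480
The fifth differences are constant (480).
4008 + 480 = 4488;  18852 + 4488 = 23340;  65720 + 23340 = 89060;  189026 + 89060 = 278086;  474376 + 278086 = 752462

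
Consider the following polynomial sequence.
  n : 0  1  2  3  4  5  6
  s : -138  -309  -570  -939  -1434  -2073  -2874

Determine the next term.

-3855

-171, -261, -369, -495, -639, -801
-90, -108, -126, -144, -162
-18, -18, -18, -18
Constant third difference = -18, so extend:
-162 − 18 = -180;  -801 − 180 = -981;  -2874 − 981 = -3855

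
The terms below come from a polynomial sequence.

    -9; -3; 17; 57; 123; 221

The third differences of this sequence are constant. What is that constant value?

D1: 6, 20, 40, 66, 98
D2: 14, 20, 26, 32
D3: 6, 6, 6

6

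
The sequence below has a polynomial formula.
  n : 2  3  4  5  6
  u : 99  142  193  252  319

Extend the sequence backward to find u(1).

64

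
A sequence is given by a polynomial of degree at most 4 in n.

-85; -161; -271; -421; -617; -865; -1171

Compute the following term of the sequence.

First differences: -76  -110  -150  -196  -248  -306
Second differences: -34  -40  -46  -52  -58
Third differences: -6  -6  -6  -6
Third differences constant at -6.
-58 − 6 = -64;  -306 − 64 = -370;  -1171 − 370 = -1541

-1541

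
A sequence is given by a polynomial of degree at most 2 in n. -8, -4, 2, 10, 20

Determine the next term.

32

4  6  8  10
2  2  2
Constant second difference = 2, so extend:
10 + 2 = 12;  20 + 12 = 32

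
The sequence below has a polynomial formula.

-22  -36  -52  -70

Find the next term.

-90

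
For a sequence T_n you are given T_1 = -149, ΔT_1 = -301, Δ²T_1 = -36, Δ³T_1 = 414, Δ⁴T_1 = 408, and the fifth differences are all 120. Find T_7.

12625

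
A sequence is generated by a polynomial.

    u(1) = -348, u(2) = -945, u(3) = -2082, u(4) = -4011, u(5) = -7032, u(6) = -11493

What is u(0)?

-87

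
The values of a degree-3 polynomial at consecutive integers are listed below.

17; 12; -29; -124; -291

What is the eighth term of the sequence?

-1404

Δ: -5, -41, -95, -167
Δ²: -36, -54, -72
Δ³: -18, -18
The third differences are constant (-18).
-72 − 18 = -90;  -167 − 90 = -257;  -291 − 257 = -548
-90 − 18 = -108;  -257 − 108 = -365;  -548 − 365 = -913
-108 − 18 = -126;  -365 − 126 = -491;  -913 − 491 = -1404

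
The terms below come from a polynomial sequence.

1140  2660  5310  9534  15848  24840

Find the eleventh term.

Δ: 1520, 2650, 4224, 6314, 8992
Δ²: 1130, 1574, 2090, 2678
Δ³: 444, 516, 588
Δ⁴: 72, 72
Fourth differences constant at 72.
588 + 72 = 660;  2678 + 660 = 3338;  8992 + 3338 = 12330;  24840 + 12330 = 37170
660 + 72 = 732;  3338 + 732 = 4070;  12330 + 4070 = 16400;  37170 + 16400 = 53570
732 + 72 = 804;  4070 + 804 = 4874;  16400 + 4874 = 21274;  53570 + 21274 = 74844
804 + 72 = 876;  4874 + 876 = 5750;  21274 + 5750 = 27024;  74844 + 27024 = 101868
876 + 72 = 948;  5750 + 948 = 6698;  27024 + 6698 = 33722;  101868 + 33722 = 135590

135590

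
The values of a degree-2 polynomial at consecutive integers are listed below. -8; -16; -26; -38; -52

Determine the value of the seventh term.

-86

First differences: -8  -10  -12  -14
Second differences: -2  -2  -2
Second differences constant at -2.
-14 − 2 = -16;  -52 − 16 = -68
-16 − 2 = -18;  -68 − 18 = -86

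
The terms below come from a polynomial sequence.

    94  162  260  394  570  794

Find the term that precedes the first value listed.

50

Δ: 68, 98, 134, 176, 224
Δ²: 30, 36, 42, 48
Δ³: 6, 6, 6
The third differences are constant at 6.
Work back: 30 − 6 = 24;  68 − 24 = 44;  94 − 44 = 50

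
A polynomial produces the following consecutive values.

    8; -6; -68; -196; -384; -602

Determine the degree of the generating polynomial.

4

D1: -14, -62, -128, -188, -218
D2: -48, -66, -60, -30
D3: -18, 6, 30
D4: 24, 24
The fourth differences are constant, so the polynomial has degree 4.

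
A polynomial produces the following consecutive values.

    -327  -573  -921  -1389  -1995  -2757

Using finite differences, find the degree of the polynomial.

-246, -348, -468, -606, -762
-102, -120, -138, -156
-18, -18, -18
The third differences are constant, so the polynomial has degree 3.

3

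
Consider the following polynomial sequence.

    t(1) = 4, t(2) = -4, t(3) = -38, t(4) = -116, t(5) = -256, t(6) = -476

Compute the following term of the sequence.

-794

D1: -8, -34, -78, -140, -220
D2: -26, -44, -62, -80
D3: -18, -18, -18
Third differences constant at -18.
-80 − 18 = -98;  -220 − 98 = -318;  -476 − 318 = -794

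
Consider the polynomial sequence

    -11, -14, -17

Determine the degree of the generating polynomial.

1

-3, -3
The first differences are constant, so the polynomial has degree 1.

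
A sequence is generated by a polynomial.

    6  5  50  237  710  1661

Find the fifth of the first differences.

951

D1: -1, 45, 187, 473, 951
D2: 46, 142, 286, 478
D3: 96, 144, 192
D4: 48, 48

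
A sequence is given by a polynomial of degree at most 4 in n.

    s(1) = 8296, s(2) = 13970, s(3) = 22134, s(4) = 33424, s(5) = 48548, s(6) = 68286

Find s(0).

First differences: 5674, 8164, 11290, 15124, 19738
Second differences: 2490, 3126, 3834, 4614
Third differences: 636, 708, 780
Fourth differences: 72, 72
The fourth differences are constant at 72.
Work back: 636 − 72 = 564;  2490 − 564 = 1926;  5674 − 1926 = 3748;  8296 − 3748 = 4548

4548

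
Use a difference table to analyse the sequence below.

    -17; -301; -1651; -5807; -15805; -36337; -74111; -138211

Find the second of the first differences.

-1350

Δ: -284, -1350, -4156, -9998, -20532, -37774, -64100
Δ²: -1066, -2806, -5842, -10534, -17242, -26326
Δ³: -1740, -3036, -4692, -6708, -9084
Δ⁴: -1296, -1656, -2016, -2376
Δ⁵: -360, -360, -360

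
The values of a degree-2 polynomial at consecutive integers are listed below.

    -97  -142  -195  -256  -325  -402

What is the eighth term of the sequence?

-580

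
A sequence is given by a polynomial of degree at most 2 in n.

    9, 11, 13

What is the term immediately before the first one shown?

7

Δ: 2  2
The first differences are constant at 2.
Work back: 9 − 2 = 7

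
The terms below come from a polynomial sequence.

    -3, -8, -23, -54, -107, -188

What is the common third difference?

-6

D1: -5, -15, -31, -53, -81
D2: -10, -16, -22, -28
D3: -6, -6, -6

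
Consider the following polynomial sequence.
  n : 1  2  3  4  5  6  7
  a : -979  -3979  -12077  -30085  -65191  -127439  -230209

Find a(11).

-3000, -8098, -18008, -35106, -62248, -102770
-5098, -9910, -17098, -27142, -40522
-4812, -7188, -10044, -13380
-2376, -2856, -3336
-480, -480
Fifth differences constant at -480.
-3336 − 480 = -3816;  -13380 − 3816 = -17196;  -40522 − 17196 = -57718;  -102770 − 57718 = -160488;  -230209 − 160488 = -390697
-3816 − 480 = -4296;  -17196 − 4296 = -21492;  -57718 − 21492 = -79210;  -160488 − 79210 = -239698;  -390697 − 239698 = -630395
-4296 − 480 = -4776;  -21492 − 4776 = -26268;  -79210 − 26268 = -105478;  -239698 − 105478 = -345176;  -630395 − 345176 = -975571
-4776 − 480 = -5256;  -26268 − 5256 = -31524;  -105478 − 31524 = -137002;  -345176 − 137002 = -482178;  -975571 − 482178 = -1457749

-1457749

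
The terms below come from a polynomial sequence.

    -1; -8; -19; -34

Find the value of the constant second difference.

First differences: -7, -11, -15
Second differences: -4, -4

-4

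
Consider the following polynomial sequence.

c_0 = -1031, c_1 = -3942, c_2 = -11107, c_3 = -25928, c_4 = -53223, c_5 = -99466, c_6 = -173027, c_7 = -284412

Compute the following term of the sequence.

-446503

D1: -2911  -7165  -14821  -27295  -46243  -73561  -111385
D2: -4254  -7656  -12474  -18948  -27318  -37824
D3: -3402  -4818  -6474  -8370  -10506
D4: -1416  -1656  -1896  -2136
D5: -240  -240  -240
Constant fifth difference = -240, so extend:
-2136 − 240 = -2376;  -10506 − 2376 = -12882;  -37824 − 12882 = -50706;  -111385 − 50706 = -162091;  -284412 − 162091 = -446503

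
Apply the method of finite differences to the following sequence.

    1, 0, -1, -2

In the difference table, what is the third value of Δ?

-1

Δ: -1, -1, -1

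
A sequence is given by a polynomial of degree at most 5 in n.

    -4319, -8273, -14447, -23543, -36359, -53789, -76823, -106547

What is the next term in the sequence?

-144143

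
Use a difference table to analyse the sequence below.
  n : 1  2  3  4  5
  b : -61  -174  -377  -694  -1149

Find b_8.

-3582

Δ: -113, -203, -317, -455
Δ²: -90, -114, -138
Δ³: -24, -24
Constant third difference = -24, so extend:
-138 − 24 = -162;  -455 − 162 = -617;  -1149 − 617 = -1766
-162 − 24 = -186;  -617 − 186 = -803;  -1766 − 803 = -2569
-186 − 24 = -210;  -803 − 210 = -1013;  -2569 − 1013 = -3582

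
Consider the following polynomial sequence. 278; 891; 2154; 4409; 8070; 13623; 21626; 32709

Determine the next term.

47574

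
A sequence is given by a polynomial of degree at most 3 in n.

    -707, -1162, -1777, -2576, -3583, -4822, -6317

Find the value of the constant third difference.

-24

Δ: -455, -615, -799, -1007, -1239, -1495
Δ²: -160, -184, -208, -232, -256
Δ³: -24, -24, -24, -24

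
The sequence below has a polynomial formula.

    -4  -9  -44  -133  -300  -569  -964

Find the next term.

Δ: -5, -35, -89, -167, -269, -395
Δ²: -30, -54, -78, -102, -126
Δ³: -24, -24, -24, -24
Constant third difference = -24, so extend:
-126 − 24 = -150;  -395 − 150 = -545;  -964 − 545 = -1509

-1509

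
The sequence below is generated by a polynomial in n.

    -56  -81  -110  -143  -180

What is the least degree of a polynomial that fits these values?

Δ: -25, -29, -33, -37
Δ²: -4, -4, -4
The second differences are constant, so the polynomial has degree 2.

2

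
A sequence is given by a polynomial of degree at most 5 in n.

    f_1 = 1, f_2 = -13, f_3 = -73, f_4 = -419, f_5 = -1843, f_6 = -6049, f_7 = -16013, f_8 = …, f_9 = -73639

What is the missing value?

Using the first 7 terms:
Δ: -14, -60, -346, -1424, -4206, -9964
Δ²: -46, -286, -1078, -2782, -5758
Δ³: -240, -792, -1704, -2976
Δ⁴: -552, -912, -1272
Δ⁵: -360, -360
Constant fifth difference = -360.
Extend forward: -1272 − 360 = -1632;  -2976 − 1632 = -4608;  -5758 − 4608 = -10366;  -9964 − 10366 = -20330;  -16013 − 20330 = -36343

-36343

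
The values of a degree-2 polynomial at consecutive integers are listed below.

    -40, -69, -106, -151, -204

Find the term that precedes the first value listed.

-19

-29, -37, -45, -53
-8, -8, -8
The second differences are constant at -8.
Work back: -29 + 8 = -21;  -40 + 21 = -19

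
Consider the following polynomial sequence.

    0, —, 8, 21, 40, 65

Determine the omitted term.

Using the last 4 terms:
Δ: 13  19  25
Δ²: 6  6
Constant second difference = 6.
Extend backward: 13 − 6 = 7;  8 − 7 = 1

1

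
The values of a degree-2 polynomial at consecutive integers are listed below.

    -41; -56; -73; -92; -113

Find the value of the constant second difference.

-2

Δ: -15, -17, -19, -21
Δ²: -2, -2, -2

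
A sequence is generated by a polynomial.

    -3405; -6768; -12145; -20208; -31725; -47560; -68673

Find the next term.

-96120

First differences: -3363 , -5377 , -8063 , -11517 , -15835 , -21113
Second differences: -2014 , -2686 , -3454 , -4318 , -5278
Third differences: -672 , -768 , -864 , -960
Fourth differences: -96 , -96 , -96
Fourth differences constant at -96.
-960 − 96 = -1056;  -5278 − 1056 = -6334;  -21113 − 6334 = -27447;  -68673 − 27447 = -96120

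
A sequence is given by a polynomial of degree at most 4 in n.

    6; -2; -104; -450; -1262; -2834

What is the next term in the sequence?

-5532

D1: -8 , -102 , -346 , -812 , -1572
D2: -94 , -244 , -466 , -760
D3: -150 , -222 , -294
D4: -72 , -72
The fourth differences are constant (-72).
-294 − 72 = -366;  -760 − 366 = -1126;  -1572 − 1126 = -2698;  -2834 − 2698 = -5532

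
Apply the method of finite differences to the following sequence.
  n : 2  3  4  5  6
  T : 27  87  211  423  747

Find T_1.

7

First differences: 60  124  212  324
Second differences: 64  88  112
Third differences: 24  24
The third differences are constant at 24.
Work back: 64 − 24 = 40;  60 − 40 = 20;  27 − 20 = 7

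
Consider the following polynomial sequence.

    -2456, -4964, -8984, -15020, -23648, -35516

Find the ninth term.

First differences: -2508 , -4020 , -6036 , -8628 , -11868
Second differences: -1512 , -2016 , -2592 , -3240
Third differences: -504 , -576 , -648
Fourth differences: -72 , -72
Fourth differences constant at -72.
-648 − 72 = -720;  -3240 − 720 = -3960;  -11868 − 3960 = -15828;  -35516 − 15828 = -51344
-720 − 72 = -792;  -3960 − 792 = -4752;  -15828 − 4752 = -20580;  -51344 − 20580 = -71924
-792 − 72 = -864;  -4752 − 864 = -5616;  -20580 − 5616 = -26196;  -71924 − 26196 = -98120

-98120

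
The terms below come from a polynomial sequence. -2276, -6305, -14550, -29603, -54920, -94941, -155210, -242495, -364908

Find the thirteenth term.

D1: -4029  -8245  -15053  -25317  -40021  -60269  -87285  -122413
D2: -4216  -6808  -10264  -14704  -20248  -27016  -35128
D3: -2592  -3456  -4440  -5544  -6768  -8112
D4: -864  -984  -1104  -1224  -1344
D5: -120  -120  -120  -120
The fifth differences are constant (-120).
-1344 − 120 = -1464;  -8112 − 1464 = -9576;  -35128 − 9576 = -44704;  -122413 − 44704 = -167117;  -364908 − 167117 = -532025
-1464 − 120 = -1584;  -9576 − 1584 = -11160;  -44704 − 11160 = -55864;  -167117 − 55864 = -222981;  -532025 − 222981 = -755006
-1584 − 120 = -1704;  -11160 − 1704 = -12864;  -55864 − 12864 = -68728;  -222981 − 68728 = -291709;  -755006 − 291709 = -1046715
-1704 − 120 = -1824;  -12864 − 1824 = -14688;  -68728 − 14688 = -83416;  -291709 − 83416 = -375125;  -1046715 − 375125 = -1421840

-1421840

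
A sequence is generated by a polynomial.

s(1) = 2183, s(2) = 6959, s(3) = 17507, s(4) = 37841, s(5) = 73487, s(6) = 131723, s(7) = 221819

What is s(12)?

4776, 10548, 20334, 35646, 58236, 90096
5772, 9786, 15312, 22590, 31860
4014, 5526, 7278, 9270
1512, 1752, 1992
240, 240
The fifth differences are constant (240).
1992 + 240 = 2232;  9270 + 2232 = 11502;  31860 + 11502 = 43362;  90096 + 43362 = 133458;  221819 + 133458 = 355277
2232 + 240 = 2472;  11502 + 2472 = 13974;  43362 + 13974 = 57336;  133458 + 57336 = 190794;  355277 + 190794 = 546071
2472 + 240 = 2712;  13974 + 2712 = 16686;  57336 + 16686 = 74022;  190794 + 74022 = 264816;  546071 + 264816 = 810887
2712 + 240 = 2952;  16686 + 2952 = 19638;  74022 + 19638 = 93660;  264816 + 93660 = 358476;  810887 + 358476 = 1169363
2952 + 240 = 3192;  19638 + 3192 = 22830;  93660 + 22830 = 116490;  358476 + 116490 = 474966;  1169363 + 474966 = 1644329

1644329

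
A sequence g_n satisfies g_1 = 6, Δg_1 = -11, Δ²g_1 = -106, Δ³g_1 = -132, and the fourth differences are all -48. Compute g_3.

Build the table forward from the leading diagonal:
Δ⁴: -48, -48, -48
Δ³: -132, -180, -228
Δ²: -106, -238, -418
Δ: -11, -117, -355
g: 6, -5, -122

-122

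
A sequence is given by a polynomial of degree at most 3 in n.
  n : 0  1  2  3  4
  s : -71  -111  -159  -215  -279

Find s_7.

Δ: -40  -48  -56  -64
Δ²: -8  -8  -8
Constant second difference = -8, so extend:
-64 − 8 = -72;  -279 − 72 = -351
-72 − 8 = -80;  -351 − 80 = -431
-80 − 8 = -88;  -431 − 88 = -519

-519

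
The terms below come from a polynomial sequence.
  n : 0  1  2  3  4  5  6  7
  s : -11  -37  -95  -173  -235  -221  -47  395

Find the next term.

1237

D1: -26, -58, -78, -62, 14, 174, 442
D2: -32, -20, 16, 76, 160, 268
D3: 12, 36, 60, 84, 108
D4: 24, 24, 24, 24
Fourth differences constant at 24.
108 + 24 = 132;  268 + 132 = 400;  442 + 400 = 842;  395 + 842 = 1237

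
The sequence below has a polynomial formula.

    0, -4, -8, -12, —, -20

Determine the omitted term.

-16

Using the first 4 terms:
First differences: -4, -4, -4
Constant first difference = -4.
Extend forward: -12 − 4 = -16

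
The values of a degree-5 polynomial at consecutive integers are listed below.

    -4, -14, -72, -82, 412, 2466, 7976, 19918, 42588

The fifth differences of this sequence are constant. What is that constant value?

240

First differences: -10, -58, -10, 494, 2054, 5510, 11942, 22670
Second differences: -48, 48, 504, 1560, 3456, 6432, 10728
Third differences: 96, 456, 1056, 1896, 2976, 4296
Fourth differences: 360, 600, 840, 1080, 1320
Fifth differences: 240, 240, 240, 240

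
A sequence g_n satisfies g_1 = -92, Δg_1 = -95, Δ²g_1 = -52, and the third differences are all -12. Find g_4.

Build the table forward from the leading diagonal:
Third differences: -12, -12, -12, -12
Second differences: -52, -64, -76, -88
First differences: -95, -147, -211, -287
g: -92, -187, -334, -545

-545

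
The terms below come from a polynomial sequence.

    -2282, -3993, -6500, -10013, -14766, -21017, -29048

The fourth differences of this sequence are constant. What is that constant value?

Δ: -1711, -2507, -3513, -4753, -6251, -8031
Δ²: -796, -1006, -1240, -1498, -1780
Δ³: -210, -234, -258, -282
Δ⁴: -24, -24, -24

-24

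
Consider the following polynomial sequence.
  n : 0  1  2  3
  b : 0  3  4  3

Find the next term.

First differences: 3, 1, -1
Second differences: -2, -2
Second differences constant at -2.
-1 − 2 = -3;  3 − 3 = 0

0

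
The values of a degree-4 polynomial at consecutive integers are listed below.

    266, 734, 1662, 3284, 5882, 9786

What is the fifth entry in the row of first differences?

Δ: 468, 928, 1622, 2598, 3904
Δ²: 460, 694, 976, 1306
Δ³: 234, 282, 330
Δ⁴: 48, 48

3904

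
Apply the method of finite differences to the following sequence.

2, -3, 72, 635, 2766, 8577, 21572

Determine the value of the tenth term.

-5, 75, 563, 2131, 5811, 12995
80, 488, 1568, 3680, 7184
408, 1080, 2112, 3504
672, 1032, 1392
360, 360
The fifth differences are constant (360).
1392 + 360 = 1752;  3504 + 1752 = 5256;  7184 + 5256 = 12440;  12995 + 12440 = 25435;  21572 + 25435 = 47007
1752 + 360 = 2112;  5256 + 2112 = 7368;  12440 + 7368 = 19808;  25435 + 19808 = 45243;  47007 + 45243 = 92250
2112 + 360 = 2472;  7368 + 2472 = 9840;  19808 + 9840 = 29648;  45243 + 29648 = 74891;  92250 + 74891 = 167141

167141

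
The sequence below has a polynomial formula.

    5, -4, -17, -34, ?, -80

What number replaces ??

-55

Using the first 4 terms:
-9  -13  -17
-4  -4
Constant second difference = -4.
Extend forward: -17 − 4 = -21;  -34 − 21 = -55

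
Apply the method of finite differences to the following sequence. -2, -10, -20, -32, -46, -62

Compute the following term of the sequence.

-80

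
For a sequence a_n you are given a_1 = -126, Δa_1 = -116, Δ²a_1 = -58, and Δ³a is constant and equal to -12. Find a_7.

Build the table forward from the leading diagonal:
D3: -12, -12, -12, -12, -12, -12, -12
D2: -58, -70, -82, -94, -106, -118, -130
D1: -116, -174, -244, -326, -420, -526, -644
a: -126, -242, -416, -660, -986, -1406, -1932

-1932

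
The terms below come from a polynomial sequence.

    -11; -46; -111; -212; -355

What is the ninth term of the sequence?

-1467

-35  -65  -101  -143
-30  -36  -42
-6  -6
The third differences are constant (-6).
-42 − 6 = -48;  -143 − 48 = -191;  -355 − 191 = -546
-48 − 6 = -54;  -191 − 54 = -245;  -546 − 245 = -791
-54 − 6 = -60;  -245 − 60 = -305;  -791 − 305 = -1096
-60 − 6 = -66;  -305 − 66 = -371;  -1096 − 371 = -1467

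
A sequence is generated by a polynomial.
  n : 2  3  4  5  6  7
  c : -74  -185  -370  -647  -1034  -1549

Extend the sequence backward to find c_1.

D1: -111, -185, -277, -387, -515
D2: -74, -92, -110, -128
D3: -18, -18, -18
The third differences are constant at -18.
Work back: -74 + 18 = -56;  -111 + 56 = -55;  -74 + 55 = -19

-19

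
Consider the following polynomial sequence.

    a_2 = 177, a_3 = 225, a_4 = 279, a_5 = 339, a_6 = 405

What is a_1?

135

D1: 48  54  60  66
D2: 6  6  6
The second differences are constant at 6.
Work back: 48 − 6 = 42;  177 − 42 = 135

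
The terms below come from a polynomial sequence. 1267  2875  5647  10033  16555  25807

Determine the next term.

38455

First differences: 1608  2772  4386  6522  9252
Second differences: 1164  1614  2136  2730
Third differences: 450  522  594
Fourth differences: 72  72
Fourth differences constant at 72.
594 + 72 = 666;  2730 + 666 = 3396;  9252 + 3396 = 12648;  25807 + 12648 = 38455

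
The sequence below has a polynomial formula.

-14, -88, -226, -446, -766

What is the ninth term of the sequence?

-3406

First differences: -74  -138  -220  -320
Second differences: -64  -82  -100
Third differences: -18  -18
The third differences are constant (-18).
-100 − 18 = -118;  -320 − 118 = -438;  -766 − 438 = -1204
-118 − 18 = -136;  -438 − 136 = -574;  -1204 − 574 = -1778
-136 − 18 = -154;  -574 − 154 = -728;  -1778 − 728 = -2506
-154 − 18 = -172;  -728 − 172 = -900;  -2506 − 900 = -3406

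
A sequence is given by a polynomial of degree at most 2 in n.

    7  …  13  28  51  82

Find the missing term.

Using the last 4 terms:
Δ: 15  23  31
Δ²: 8  8
Constant second difference = 8.
Extend backward: 15 − 8 = 7;  13 − 7 = 6

6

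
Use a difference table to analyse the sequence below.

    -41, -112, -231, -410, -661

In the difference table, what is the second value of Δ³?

D1: -71, -119, -179, -251
D2: -48, -60, -72
D3: -12, -12

-12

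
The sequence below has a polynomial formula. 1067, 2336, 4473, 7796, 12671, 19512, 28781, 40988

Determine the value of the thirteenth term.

1269, 2137, 3323, 4875, 6841, 9269, 12207
868, 1186, 1552, 1966, 2428, 2938
318, 366, 414, 462, 510
48, 48, 48, 48
Fourth differences constant at 48.
510 + 48 = 558;  2938 + 558 = 3496;  12207 + 3496 = 15703;  40988 + 15703 = 56691
558 + 48 = 606;  3496 + 606 = 4102;  15703 + 4102 = 19805;  56691 + 19805 = 76496
606 + 48 = 654;  4102 + 654 = 4756;  19805 + 4756 = 24561;  76496 + 24561 = 101057
654 + 48 = 702;  4756 + 702 = 5458;  24561 + 5458 = 30019;  101057 + 30019 = 131076
702 + 48 = 750;  5458 + 750 = 6208;  30019 + 6208 = 36227;  131076 + 36227 = 167303

167303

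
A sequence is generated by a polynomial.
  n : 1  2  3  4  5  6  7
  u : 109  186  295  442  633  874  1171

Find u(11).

D1: 77  109  147  191  241  297
D2: 32  38  44  50  56
D3: 6  6  6  6
Third differences constant at 6.
56 + 6 = 62;  297 + 62 = 359;  1171 + 359 = 1530
62 + 6 = 68;  359 + 68 = 427;  1530 + 427 = 1957
68 + 6 = 74;  427 + 74 = 501;  1957 + 501 = 2458
74 + 6 = 80;  501 + 80 = 581;  2458 + 581 = 3039

3039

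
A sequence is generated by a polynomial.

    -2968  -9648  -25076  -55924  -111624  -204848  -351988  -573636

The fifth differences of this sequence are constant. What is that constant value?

Δ: -6680, -15428, -30848, -55700, -93224, -147140, -221648
Δ²: -8748, -15420, -24852, -37524, -53916, -74508
Δ³: -6672, -9432, -12672, -16392, -20592
Δ⁴: -2760, -3240, -3720, -4200
Δ⁵: -480, -480, -480

-480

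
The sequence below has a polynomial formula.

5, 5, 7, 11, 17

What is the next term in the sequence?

0  2  4  6
2  2  2
The second differences are constant (2).
6 + 2 = 8;  17 + 8 = 25

25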